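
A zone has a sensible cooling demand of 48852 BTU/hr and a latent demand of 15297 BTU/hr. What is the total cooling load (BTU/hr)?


Qt = 48852 + 15297 = 64149 BTU/hr

64149 BTU/hr


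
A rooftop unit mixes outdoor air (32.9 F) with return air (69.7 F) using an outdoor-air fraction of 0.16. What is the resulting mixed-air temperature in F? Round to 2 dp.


T_mix = 0.16*32.9 + 0.84*69.7 = 63.81 F

63.81 F


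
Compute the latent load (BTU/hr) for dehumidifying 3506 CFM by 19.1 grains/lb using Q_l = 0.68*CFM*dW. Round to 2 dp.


Q = 0.68 * 3506 * 19.1 = 45535.93 BTU/hr

45535.93 BTU/hr


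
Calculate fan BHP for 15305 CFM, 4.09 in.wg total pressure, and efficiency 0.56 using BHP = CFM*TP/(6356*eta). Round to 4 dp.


BHP = 15305 * 4.09 / (6356 * 0.56) = 17.5867 hp

17.5867 hp


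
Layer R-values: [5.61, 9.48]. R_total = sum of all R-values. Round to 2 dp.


R_total = 5.61 + 9.48 = 15.09

15.09


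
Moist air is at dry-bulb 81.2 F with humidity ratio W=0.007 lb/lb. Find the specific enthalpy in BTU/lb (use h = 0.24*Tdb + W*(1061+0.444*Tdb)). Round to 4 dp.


h = 0.24*81.2 + 0.007*(1061+0.444*81.2) = 27.1674 BTU/lb

27.1674 BTU/lb


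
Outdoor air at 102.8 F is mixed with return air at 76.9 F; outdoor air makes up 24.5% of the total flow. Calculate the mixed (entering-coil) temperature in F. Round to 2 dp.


T_mix = 76.9 + (24.5/100)*(102.8-76.9) = 83.25 F

83.25 F


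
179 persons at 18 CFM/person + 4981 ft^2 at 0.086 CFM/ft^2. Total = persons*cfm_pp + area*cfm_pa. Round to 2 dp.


Total = 179*18 + 4981*0.086 = 3650.37 CFM

3650.37 CFM


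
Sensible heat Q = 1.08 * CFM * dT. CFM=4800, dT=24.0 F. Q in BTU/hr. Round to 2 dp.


Q = 1.08 * 4800 * 24.0 = 124416.00 BTU/hr

124416.00 BTU/hr


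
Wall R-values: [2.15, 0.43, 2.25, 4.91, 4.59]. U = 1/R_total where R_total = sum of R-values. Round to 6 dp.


R_total = 2.15 + 0.43 + 2.25 + 4.91 + 4.59 = 14.33
U = 1/14.33 = 0.069784

0.069784


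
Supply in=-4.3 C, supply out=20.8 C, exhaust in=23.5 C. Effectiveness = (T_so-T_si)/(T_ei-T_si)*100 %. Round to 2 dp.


eff = (20.8-(-4.3))/(23.5-(-4.3))*100 = 90.29 %

90.29 %


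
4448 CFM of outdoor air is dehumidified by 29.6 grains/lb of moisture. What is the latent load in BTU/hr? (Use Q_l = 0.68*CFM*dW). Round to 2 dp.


Q = 0.68 * 4448 * 29.6 = 89529.34 BTU/hr

89529.34 BTU/hr


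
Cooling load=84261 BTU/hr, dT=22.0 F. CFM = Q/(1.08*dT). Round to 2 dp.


CFM = 84261 / (1.08 * 22.0) = 3546.34

3546.34 CFM


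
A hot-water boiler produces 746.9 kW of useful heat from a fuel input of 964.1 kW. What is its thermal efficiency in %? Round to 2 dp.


eta = (746.9/964.1)*100 = 77.47 %

77.47 %


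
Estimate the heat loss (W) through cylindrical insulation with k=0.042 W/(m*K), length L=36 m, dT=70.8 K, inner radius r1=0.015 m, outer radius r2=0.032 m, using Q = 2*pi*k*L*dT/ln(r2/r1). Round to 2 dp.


Q = 2*pi*0.042*36*70.8/ln(0.032/0.015) = 887.72 W

887.72 W


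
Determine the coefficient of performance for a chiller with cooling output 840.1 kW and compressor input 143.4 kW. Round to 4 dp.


COP = 840.1 / 143.4 = 5.8584

5.8584


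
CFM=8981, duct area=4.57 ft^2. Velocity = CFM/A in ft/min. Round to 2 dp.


V = 8981 / 4.57 = 1965.21 ft/min

1965.21 ft/min


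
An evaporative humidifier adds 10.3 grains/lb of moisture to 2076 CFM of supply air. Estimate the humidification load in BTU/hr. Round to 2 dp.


Q = 0.68 * 2076 * 10.3 = 14540.30 BTU/hr

14540.30 BTU/hr


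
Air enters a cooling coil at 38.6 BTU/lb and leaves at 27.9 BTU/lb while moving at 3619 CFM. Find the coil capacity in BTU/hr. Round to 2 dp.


Q = 4.5 * 3619 * (38.6 - 27.9) = 174254.85 BTU/hr

174254.85 BTU/hr


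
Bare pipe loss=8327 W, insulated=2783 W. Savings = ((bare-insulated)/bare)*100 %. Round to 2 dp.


Savings = ((8327-2783)/8327)*100 = 66.58 %

66.58 %


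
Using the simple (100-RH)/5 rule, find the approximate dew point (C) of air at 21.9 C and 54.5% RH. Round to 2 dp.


Td = 21.9 - (100-54.5)/5 = 12.80 C

12.80 C


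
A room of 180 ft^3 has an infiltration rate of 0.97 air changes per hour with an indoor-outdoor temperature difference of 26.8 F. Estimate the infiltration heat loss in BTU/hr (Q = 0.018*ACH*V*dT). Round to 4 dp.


Q = 0.018 * 0.97 * 180 * 26.8 = 84.2270 BTU/hr

84.2270 BTU/hr


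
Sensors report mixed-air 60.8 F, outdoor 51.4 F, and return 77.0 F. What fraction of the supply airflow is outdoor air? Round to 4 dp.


frac = (60.8 - 77.0) / (51.4 - 77.0) = 0.6328

0.6328


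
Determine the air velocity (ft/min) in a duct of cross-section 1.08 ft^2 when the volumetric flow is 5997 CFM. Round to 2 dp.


V = 5997 / 1.08 = 5552.78 ft/min

5552.78 ft/min


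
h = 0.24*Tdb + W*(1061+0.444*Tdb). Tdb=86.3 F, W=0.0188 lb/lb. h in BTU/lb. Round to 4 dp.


h = 0.24*86.3 + 0.0188*(1061+0.444*86.3) = 41.3792 BTU/lb

41.3792 BTU/lb


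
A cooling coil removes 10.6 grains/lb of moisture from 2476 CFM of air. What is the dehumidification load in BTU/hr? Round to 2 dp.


Q = 0.68 * 2476 * 10.6 = 17847.01 BTU/hr

17847.01 BTU/hr


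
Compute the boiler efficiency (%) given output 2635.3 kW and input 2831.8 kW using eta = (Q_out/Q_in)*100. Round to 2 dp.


eta = (2635.3/2831.8)*100 = 93.06 %

93.06 %


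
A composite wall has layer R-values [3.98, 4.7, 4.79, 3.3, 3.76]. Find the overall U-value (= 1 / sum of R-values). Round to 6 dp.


R_total = 3.98 + 4.7 + 4.79 + 3.3 + 3.76 = 20.53
U = 1/20.53 = 0.048709

0.048709


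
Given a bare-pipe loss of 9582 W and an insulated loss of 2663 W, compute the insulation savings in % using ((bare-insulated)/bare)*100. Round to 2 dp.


Savings = ((9582-2663)/9582)*100 = 72.21 %

72.21 %


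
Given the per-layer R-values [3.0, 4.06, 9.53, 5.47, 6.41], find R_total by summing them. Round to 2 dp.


R_total = 3.0 + 4.06 + 9.53 + 5.47 + 6.41 = 28.47

28.47


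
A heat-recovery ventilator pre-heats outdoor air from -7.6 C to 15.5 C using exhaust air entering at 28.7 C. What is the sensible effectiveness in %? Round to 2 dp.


eff = (15.5-(-7.6))/(28.7-(-7.6))*100 = 63.64 %

63.64 %


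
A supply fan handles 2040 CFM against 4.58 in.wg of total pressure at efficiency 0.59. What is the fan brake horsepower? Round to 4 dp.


BHP = 2040 * 4.58 / (6356 * 0.59) = 2.4915 hp

2.4915 hp


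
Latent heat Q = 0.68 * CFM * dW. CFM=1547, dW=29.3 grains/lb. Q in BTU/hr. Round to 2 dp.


Q = 0.68 * 1547 * 29.3 = 30822.43 BTU/hr

30822.43 BTU/hr


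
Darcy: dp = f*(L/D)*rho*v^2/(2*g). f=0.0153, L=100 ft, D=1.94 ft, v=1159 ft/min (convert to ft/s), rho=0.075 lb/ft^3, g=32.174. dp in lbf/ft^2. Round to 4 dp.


v_fps = 1159/60 = 19.3167 ft/s
dp = 0.0153*(100/1.94)*0.075*19.3167^2/(2*32.174) = 0.3430 lbf/ft^2

0.3430 lbf/ft^2


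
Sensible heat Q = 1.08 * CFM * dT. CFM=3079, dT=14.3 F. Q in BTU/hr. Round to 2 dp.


Q = 1.08 * 3079 * 14.3 = 47552.08 BTU/hr

47552.08 BTU/hr


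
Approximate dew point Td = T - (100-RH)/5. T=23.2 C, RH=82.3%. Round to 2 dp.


Td = 23.2 - (100-82.3)/5 = 19.66 C

19.66 C


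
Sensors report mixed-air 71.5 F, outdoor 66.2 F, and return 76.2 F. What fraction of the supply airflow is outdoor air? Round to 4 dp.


frac = (71.5 - 76.2) / (66.2 - 76.2) = 0.4700

0.4700


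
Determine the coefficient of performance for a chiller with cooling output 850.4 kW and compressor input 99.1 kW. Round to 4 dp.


COP = 850.4 / 99.1 = 8.5812

8.5812


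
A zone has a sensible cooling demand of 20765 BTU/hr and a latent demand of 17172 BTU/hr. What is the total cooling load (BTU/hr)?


Qt = 20765 + 17172 = 37937 BTU/hr

37937 BTU/hr


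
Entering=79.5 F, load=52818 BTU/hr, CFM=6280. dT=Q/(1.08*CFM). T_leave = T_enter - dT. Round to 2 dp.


dT = 52818/(1.08*6280) = 7.7875
T_leave = 79.5 - 7.7875 = 71.71 F

71.71 F


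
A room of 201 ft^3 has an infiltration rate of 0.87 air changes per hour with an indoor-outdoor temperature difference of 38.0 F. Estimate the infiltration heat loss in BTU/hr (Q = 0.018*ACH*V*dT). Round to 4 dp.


Q = 0.018 * 0.87 * 201 * 38.0 = 119.6111 BTU/hr

119.6111 BTU/hr


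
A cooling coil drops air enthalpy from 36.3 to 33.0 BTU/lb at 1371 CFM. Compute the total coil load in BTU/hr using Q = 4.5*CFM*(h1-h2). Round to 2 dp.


Q = 4.5 * 1371 * (36.3 - 33.0) = 20359.35 BTU/hr

20359.35 BTU/hr


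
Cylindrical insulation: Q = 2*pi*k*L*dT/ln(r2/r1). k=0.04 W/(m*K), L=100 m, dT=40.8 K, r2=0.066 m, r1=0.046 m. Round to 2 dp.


Q = 2*pi*0.04*100*40.8/ln(0.066/0.046) = 2840.38 W

2840.38 W


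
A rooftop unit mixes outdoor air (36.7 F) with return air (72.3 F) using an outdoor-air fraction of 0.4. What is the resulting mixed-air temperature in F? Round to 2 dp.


T_mix = 0.4*36.7 + 0.6*72.3 = 58.06 F

58.06 F


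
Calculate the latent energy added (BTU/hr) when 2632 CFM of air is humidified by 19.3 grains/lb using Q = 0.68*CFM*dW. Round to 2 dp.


Q = 0.68 * 2632 * 19.3 = 34542.37 BTU/hr

34542.37 BTU/hr


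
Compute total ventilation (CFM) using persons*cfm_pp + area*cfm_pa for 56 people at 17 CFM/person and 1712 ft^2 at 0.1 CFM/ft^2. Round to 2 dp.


Total = 56*17 + 1712*0.1 = 1123.20 CFM

1123.20 CFM


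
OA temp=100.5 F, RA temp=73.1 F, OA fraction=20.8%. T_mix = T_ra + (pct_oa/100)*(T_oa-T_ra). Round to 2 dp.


T_mix = 73.1 + (20.8/100)*(100.5-73.1) = 78.80 F

78.80 F


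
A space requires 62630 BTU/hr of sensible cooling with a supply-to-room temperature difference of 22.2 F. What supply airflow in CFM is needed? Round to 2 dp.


CFM = 62630 / (1.08 * 22.2) = 2612.20

2612.20 CFM


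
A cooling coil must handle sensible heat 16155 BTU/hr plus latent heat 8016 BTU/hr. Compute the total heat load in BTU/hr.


Qt = 16155 + 8016 = 24171 BTU/hr

24171 BTU/hr


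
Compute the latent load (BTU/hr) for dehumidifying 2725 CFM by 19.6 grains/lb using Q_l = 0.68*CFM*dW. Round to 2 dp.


Q = 0.68 * 2725 * 19.6 = 36318.80 BTU/hr

36318.80 BTU/hr


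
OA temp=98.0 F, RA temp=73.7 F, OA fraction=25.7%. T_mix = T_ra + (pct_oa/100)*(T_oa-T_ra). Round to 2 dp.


T_mix = 73.7 + (25.7/100)*(98.0-73.7) = 79.95 F

79.95 F


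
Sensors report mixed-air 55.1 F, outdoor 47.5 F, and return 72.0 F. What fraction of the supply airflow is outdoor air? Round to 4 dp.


frac = (55.1 - 72.0) / (47.5 - 72.0) = 0.6898

0.6898


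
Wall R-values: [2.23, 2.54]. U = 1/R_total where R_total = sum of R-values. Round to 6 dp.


R_total = 2.23 + 2.54 = 4.77
U = 1/4.77 = 0.209644

0.209644


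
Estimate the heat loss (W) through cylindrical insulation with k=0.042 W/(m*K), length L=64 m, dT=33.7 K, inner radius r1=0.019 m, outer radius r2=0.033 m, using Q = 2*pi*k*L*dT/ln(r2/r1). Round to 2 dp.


Q = 2*pi*0.042*64*33.7/ln(0.033/0.019) = 1030.97 W

1030.97 W


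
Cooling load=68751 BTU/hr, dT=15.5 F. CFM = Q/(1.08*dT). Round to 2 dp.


CFM = 68751 / (1.08 * 15.5) = 4106.99

4106.99 CFM


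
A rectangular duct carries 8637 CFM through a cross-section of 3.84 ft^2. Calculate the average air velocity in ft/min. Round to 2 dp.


V = 8637 / 3.84 = 2249.22 ft/min

2249.22 ft/min


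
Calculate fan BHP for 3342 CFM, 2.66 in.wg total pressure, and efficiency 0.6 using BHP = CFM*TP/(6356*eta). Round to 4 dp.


BHP = 3342 * 2.66 / (6356 * 0.6) = 2.3311 hp

2.3311 hp


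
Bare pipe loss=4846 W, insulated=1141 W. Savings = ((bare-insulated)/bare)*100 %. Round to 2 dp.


Savings = ((4846-1141)/4846)*100 = 76.45 %

76.45 %


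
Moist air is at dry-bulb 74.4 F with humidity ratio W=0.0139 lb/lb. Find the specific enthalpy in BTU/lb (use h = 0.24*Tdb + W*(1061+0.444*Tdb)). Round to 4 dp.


h = 0.24*74.4 + 0.0139*(1061+0.444*74.4) = 33.0631 BTU/lb

33.0631 BTU/lb


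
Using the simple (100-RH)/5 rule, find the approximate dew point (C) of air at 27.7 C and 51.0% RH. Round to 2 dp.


Td = 27.7 - (100-51.0)/5 = 17.90 C

17.90 C


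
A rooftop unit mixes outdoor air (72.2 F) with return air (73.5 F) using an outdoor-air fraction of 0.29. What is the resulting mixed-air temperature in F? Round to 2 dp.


T_mix = 0.29*72.2 + 0.71*73.5 = 73.12 F

73.12 F


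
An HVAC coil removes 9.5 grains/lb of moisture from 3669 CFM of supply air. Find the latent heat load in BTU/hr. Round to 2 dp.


Q = 0.68 * 3669 * 9.5 = 23701.74 BTU/hr

23701.74 BTU/hr


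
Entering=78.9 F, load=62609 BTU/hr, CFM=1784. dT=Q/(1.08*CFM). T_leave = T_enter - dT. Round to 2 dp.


dT = 62609/(1.08*1784) = 32.4951
T_leave = 78.9 - 32.4951 = 46.40 F

46.40 F


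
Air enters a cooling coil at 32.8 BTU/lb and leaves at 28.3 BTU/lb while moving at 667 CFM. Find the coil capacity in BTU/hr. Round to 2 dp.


Q = 4.5 * 667 * (32.8 - 28.3) = 13506.75 BTU/hr

13506.75 BTU/hr


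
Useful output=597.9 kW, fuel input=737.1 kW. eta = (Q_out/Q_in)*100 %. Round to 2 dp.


eta = (597.9/737.1)*100 = 81.12 %

81.12 %


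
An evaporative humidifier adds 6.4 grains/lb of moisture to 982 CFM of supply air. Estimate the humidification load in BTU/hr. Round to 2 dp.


Q = 0.68 * 982 * 6.4 = 4273.66 BTU/hr

4273.66 BTU/hr


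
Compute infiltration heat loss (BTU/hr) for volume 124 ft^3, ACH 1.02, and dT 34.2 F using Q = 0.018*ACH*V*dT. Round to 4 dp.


Q = 0.018 * 1.02 * 124 * 34.2 = 77.8611 BTU/hr

77.8611 BTU/hr


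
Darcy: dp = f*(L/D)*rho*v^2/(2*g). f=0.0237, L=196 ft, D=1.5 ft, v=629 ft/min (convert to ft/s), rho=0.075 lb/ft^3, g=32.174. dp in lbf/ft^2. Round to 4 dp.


v_fps = 629/60 = 10.4833 ft/s
dp = 0.0237*(196/1.5)*0.075*10.4833^2/(2*32.174) = 0.3967 lbf/ft^2

0.3967 lbf/ft^2


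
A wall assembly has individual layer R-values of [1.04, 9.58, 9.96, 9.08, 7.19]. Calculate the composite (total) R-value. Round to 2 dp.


R_total = 1.04 + 9.58 + 9.96 + 9.08 + 7.19 = 36.85

36.85


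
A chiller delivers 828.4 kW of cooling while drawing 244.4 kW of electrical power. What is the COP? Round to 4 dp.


COP = 828.4 / 244.4 = 3.3895

3.3895


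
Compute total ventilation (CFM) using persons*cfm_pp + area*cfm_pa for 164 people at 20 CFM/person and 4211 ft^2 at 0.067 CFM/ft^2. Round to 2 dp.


Total = 164*20 + 4211*0.067 = 3562.14 CFM

3562.14 CFM


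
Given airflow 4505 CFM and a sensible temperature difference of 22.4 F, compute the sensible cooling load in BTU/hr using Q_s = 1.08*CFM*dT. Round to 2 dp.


Q = 1.08 * 4505 * 22.4 = 108984.96 BTU/hr

108984.96 BTU/hr


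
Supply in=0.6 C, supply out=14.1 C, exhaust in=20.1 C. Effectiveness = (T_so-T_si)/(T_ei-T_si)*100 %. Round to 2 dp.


eff = (14.1-0.6)/(20.1-0.6)*100 = 69.23 %

69.23 %


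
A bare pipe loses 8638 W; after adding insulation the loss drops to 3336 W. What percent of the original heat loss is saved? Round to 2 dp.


Savings = ((8638-3336)/8638)*100 = 61.38 %

61.38 %


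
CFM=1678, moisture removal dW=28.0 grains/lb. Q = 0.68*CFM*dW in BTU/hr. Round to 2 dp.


Q = 0.68 * 1678 * 28.0 = 31949.12 BTU/hr

31949.12 BTU/hr


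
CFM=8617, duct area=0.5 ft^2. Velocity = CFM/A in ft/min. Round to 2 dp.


V = 8617 / 0.5 = 17234.00 ft/min

17234.00 ft/min


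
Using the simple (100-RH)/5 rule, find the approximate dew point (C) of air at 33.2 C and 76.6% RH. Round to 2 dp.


Td = 33.2 - (100-76.6)/5 = 28.52 C

28.52 C


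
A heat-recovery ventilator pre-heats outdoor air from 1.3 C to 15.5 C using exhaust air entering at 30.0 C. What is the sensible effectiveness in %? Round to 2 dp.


eff = (15.5-1.3)/(30.0-1.3)*100 = 49.48 %

49.48 %


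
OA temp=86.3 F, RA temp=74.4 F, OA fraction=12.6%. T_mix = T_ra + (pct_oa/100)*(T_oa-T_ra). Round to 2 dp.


T_mix = 74.4 + (12.6/100)*(86.3-74.4) = 75.90 F

75.90 F


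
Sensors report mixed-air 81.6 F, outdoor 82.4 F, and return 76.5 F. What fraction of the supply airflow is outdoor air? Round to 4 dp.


frac = (81.6 - 76.5) / (82.4 - 76.5) = 0.8644

0.8644


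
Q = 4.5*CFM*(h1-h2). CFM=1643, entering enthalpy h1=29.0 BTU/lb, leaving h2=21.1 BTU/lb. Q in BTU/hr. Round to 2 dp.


Q = 4.5 * 1643 * (29.0 - 21.1) = 58408.65 BTU/hr

58408.65 BTU/hr


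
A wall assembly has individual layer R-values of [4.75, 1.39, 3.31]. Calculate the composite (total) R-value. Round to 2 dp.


R_total = 4.75 + 1.39 + 3.31 = 9.45

9.45


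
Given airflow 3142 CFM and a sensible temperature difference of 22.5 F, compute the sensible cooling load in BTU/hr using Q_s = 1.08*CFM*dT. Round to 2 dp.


Q = 1.08 * 3142 * 22.5 = 76350.60 BTU/hr

76350.60 BTU/hr


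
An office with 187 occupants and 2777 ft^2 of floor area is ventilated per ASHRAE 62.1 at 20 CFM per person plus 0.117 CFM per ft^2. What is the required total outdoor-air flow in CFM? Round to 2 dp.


Total = 187*20 + 2777*0.117 = 4064.91 CFM

4064.91 CFM


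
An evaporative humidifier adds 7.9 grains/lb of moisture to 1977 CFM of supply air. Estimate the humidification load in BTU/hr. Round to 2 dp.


Q = 0.68 * 1977 * 7.9 = 10620.44 BTU/hr

10620.44 BTU/hr


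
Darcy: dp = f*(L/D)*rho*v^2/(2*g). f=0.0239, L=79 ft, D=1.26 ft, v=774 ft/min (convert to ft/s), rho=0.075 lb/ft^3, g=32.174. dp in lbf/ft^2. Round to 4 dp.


v_fps = 774/60 = 12.9 ft/s
dp = 0.0239*(79/1.26)*0.075*12.9^2/(2*32.174) = 0.2906 lbf/ft^2

0.2906 lbf/ft^2


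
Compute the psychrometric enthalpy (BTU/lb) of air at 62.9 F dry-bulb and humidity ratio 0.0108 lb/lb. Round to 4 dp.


h = 0.24*62.9 + 0.0108*(1061+0.444*62.9) = 26.8564 BTU/lb

26.8564 BTU/lb


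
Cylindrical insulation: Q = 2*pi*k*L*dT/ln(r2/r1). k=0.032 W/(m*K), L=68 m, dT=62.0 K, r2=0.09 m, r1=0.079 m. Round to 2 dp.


Q = 2*pi*0.032*68*62.0/ln(0.09/0.079) = 6502.50 W

6502.50 W


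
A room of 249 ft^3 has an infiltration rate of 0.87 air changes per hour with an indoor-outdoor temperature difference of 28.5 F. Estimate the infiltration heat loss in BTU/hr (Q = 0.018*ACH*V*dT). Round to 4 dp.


Q = 0.018 * 0.87 * 249 * 28.5 = 111.1312 BTU/hr

111.1312 BTU/hr


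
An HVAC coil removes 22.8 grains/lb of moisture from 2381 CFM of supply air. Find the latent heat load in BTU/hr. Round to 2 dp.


Q = 0.68 * 2381 * 22.8 = 36915.02 BTU/hr

36915.02 BTU/hr


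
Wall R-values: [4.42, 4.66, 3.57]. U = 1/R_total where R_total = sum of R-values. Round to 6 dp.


R_total = 4.42 + 4.66 + 3.57 = 12.65
U = 1/12.65 = 0.079051

0.079051


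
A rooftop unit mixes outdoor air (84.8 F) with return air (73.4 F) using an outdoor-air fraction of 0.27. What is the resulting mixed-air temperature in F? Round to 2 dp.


T_mix = 0.27*84.8 + 0.73*73.4 = 76.48 F

76.48 F


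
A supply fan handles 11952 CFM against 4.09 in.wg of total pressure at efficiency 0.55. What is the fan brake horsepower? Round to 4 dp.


BHP = 11952 * 4.09 / (6356 * 0.55) = 13.9835 hp

13.9835 hp


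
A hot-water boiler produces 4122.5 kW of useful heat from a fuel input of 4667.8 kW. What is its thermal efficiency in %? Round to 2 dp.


eta = (4122.5/4667.8)*100 = 88.32 %

88.32 %


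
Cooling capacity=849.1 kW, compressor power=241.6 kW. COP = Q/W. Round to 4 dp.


COP = 849.1 / 241.6 = 3.5145

3.5145


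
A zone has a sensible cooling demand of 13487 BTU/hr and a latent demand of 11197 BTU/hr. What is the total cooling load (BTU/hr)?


Qt = 13487 + 11197 = 24684 BTU/hr

24684 BTU/hr


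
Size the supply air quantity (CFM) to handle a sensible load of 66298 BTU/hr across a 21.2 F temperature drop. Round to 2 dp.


CFM = 66298 / (1.08 * 21.2) = 2895.61

2895.61 CFM


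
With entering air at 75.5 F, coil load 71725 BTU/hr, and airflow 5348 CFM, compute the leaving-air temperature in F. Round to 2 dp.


dT = 71725/(1.08*5348) = 12.4181
T_leave = 75.5 - 12.4181 = 63.08 F

63.08 F


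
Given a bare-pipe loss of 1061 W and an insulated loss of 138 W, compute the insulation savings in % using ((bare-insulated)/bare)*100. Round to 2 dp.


Savings = ((1061-138)/1061)*100 = 86.99 %

86.99 %


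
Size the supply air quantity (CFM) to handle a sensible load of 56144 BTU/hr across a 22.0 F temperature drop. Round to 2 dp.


CFM = 56144 / (1.08 * 22.0) = 2362.96

2362.96 CFM


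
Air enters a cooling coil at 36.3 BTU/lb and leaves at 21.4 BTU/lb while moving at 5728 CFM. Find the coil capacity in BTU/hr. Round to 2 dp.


Q = 4.5 * 5728 * (36.3 - 21.4) = 384062.40 BTU/hr

384062.40 BTU/hr


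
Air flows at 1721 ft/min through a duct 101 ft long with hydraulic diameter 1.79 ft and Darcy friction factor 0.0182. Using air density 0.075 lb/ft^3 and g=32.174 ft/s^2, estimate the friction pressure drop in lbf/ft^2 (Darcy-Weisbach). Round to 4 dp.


v_fps = 1721/60 = 28.6833 ft/s
dp = 0.0182*(101/1.79)*0.075*28.6833^2/(2*32.174) = 0.9847 lbf/ft^2

0.9847 lbf/ft^2


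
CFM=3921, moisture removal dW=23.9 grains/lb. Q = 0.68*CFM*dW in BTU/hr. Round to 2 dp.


Q = 0.68 * 3921 * 23.9 = 63724.09 BTU/hr

63724.09 BTU/hr


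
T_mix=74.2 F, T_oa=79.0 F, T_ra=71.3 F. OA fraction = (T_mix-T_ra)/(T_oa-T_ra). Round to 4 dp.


frac = (74.2 - 71.3) / (79.0 - 71.3) = 0.3766

0.3766


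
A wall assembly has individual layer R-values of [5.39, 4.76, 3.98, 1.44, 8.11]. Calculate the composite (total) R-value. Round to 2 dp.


R_total = 5.39 + 4.76 + 3.98 + 1.44 + 8.11 = 23.68

23.68


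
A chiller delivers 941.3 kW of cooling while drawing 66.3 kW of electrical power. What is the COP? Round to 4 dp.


COP = 941.3 / 66.3 = 14.1976

14.1976


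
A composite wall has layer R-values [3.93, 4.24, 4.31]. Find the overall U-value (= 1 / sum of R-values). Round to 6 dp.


R_total = 3.93 + 4.24 + 4.31 = 12.48
U = 1/12.48 = 0.080128

0.080128


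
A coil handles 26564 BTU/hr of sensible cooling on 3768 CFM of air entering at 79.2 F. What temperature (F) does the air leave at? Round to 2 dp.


dT = 26564/(1.08*3768) = 6.5277
T_leave = 79.2 - 6.5277 = 72.67 F

72.67 F


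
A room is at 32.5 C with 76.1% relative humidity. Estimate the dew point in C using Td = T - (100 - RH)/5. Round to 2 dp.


Td = 32.5 - (100-76.1)/5 = 27.72 C

27.72 C


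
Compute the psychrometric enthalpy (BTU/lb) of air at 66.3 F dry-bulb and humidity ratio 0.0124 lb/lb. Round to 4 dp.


h = 0.24*66.3 + 0.0124*(1061+0.444*66.3) = 29.4334 BTU/lb

29.4334 BTU/lb


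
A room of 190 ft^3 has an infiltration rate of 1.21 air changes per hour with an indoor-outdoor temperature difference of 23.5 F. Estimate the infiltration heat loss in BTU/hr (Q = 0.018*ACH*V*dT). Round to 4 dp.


Q = 0.018 * 1.21 * 190 * 23.5 = 97.2477 BTU/hr

97.2477 BTU/hr


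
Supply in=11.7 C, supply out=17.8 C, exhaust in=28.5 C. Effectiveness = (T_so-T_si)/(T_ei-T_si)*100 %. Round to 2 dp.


eff = (17.8-11.7)/(28.5-11.7)*100 = 36.31 %

36.31 %


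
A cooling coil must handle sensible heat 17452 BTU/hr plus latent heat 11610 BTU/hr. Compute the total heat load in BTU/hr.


Qt = 17452 + 11610 = 29062 BTU/hr

29062 BTU/hr


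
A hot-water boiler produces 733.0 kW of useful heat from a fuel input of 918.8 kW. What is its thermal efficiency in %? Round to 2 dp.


eta = (733.0/918.8)*100 = 79.78 %

79.78 %


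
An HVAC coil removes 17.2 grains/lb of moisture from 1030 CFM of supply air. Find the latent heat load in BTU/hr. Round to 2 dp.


Q = 0.68 * 1030 * 17.2 = 12046.88 BTU/hr

12046.88 BTU/hr


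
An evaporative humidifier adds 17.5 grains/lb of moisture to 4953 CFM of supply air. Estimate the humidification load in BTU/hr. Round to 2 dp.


Q = 0.68 * 4953 * 17.5 = 58940.70 BTU/hr

58940.70 BTU/hr


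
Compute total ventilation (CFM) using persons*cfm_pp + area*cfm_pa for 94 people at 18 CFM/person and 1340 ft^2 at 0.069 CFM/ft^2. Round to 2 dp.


Total = 94*18 + 1340*0.069 = 1784.46 CFM

1784.46 CFM


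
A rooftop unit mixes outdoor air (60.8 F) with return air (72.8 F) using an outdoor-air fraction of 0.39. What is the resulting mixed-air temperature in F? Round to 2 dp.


T_mix = 0.39*60.8 + 0.61*72.8 = 68.12 F

68.12 F


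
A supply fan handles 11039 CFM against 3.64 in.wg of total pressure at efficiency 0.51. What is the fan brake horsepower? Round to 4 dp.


BHP = 11039 * 3.64 / (6356 * 0.51) = 12.3959 hp

12.3959 hp


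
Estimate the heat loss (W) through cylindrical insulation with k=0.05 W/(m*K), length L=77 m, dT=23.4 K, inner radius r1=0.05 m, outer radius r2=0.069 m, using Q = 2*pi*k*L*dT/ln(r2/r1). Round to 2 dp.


Q = 2*pi*0.05*77*23.4/ln(0.069/0.05) = 1757.47 W

1757.47 W


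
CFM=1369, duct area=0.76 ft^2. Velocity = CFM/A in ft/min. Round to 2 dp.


V = 1369 / 0.76 = 1801.32 ft/min

1801.32 ft/min


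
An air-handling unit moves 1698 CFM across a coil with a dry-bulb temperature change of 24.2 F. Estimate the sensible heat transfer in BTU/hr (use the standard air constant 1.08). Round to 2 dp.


Q = 1.08 * 1698 * 24.2 = 44378.93 BTU/hr

44378.93 BTU/hr


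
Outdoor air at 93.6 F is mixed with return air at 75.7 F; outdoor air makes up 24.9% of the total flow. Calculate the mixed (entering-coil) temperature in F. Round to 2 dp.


T_mix = 75.7 + (24.9/100)*(93.6-75.7) = 80.16 F

80.16 F


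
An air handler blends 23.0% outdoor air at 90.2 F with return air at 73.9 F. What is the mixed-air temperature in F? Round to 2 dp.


T_mix = 73.9 + (23.0/100)*(90.2-73.9) = 77.65 F

77.65 F


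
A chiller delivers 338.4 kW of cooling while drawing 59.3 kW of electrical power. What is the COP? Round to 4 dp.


COP = 338.4 / 59.3 = 5.7066

5.7066


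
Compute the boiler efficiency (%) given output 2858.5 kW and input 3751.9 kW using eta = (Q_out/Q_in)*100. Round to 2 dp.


eta = (2858.5/3751.9)*100 = 76.19 %

76.19 %


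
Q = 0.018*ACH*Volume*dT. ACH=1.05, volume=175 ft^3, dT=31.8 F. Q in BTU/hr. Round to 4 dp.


Q = 0.018 * 1.05 * 175 * 31.8 = 105.1785 BTU/hr

105.1785 BTU/hr


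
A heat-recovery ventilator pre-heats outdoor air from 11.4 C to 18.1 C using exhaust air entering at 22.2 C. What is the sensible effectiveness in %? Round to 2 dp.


eff = (18.1-11.4)/(22.2-11.4)*100 = 62.04 %

62.04 %


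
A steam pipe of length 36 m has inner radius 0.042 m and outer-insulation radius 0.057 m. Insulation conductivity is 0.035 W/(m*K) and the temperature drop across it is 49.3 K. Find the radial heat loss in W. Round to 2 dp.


Q = 2*pi*0.035*36*49.3/ln(0.057/0.042) = 1278.07 W

1278.07 W


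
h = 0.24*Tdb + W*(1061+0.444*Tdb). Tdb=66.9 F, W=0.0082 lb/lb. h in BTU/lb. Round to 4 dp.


h = 0.24*66.9 + 0.0082*(1061+0.444*66.9) = 24.9998 BTU/lb

24.9998 BTU/lb


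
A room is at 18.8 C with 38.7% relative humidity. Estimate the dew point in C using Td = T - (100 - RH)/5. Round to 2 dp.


Td = 18.8 - (100-38.7)/5 = 6.54 C

6.54 C


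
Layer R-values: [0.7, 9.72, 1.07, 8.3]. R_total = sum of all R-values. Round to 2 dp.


R_total = 0.7 + 9.72 + 1.07 + 8.3 = 19.79

19.79


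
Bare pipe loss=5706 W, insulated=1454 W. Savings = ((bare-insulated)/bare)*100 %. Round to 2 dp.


Savings = ((5706-1454)/5706)*100 = 74.52 %

74.52 %


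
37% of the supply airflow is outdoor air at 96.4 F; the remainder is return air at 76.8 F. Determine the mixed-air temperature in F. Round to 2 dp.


T_mix = 0.37*96.4 + 0.63*76.8 = 84.05 F

84.05 F


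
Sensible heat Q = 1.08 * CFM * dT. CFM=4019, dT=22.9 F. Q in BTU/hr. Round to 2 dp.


Q = 1.08 * 4019 * 22.9 = 99397.91 BTU/hr

99397.91 BTU/hr


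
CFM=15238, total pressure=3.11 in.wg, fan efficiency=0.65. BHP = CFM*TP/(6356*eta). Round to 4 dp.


BHP = 15238 * 3.11 / (6356 * 0.65) = 11.4707 hp

11.4707 hp


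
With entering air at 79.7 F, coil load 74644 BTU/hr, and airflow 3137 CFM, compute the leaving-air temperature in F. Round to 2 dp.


dT = 74644/(1.08*3137) = 22.0321
T_leave = 79.7 - 22.0321 = 57.67 F

57.67 F


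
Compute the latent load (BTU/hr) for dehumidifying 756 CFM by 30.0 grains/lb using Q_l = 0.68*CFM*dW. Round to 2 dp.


Q = 0.68 * 756 * 30.0 = 15422.40 BTU/hr

15422.40 BTU/hr


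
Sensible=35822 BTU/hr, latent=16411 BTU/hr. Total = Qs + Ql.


Qt = 35822 + 16411 = 52233 BTU/hr

52233 BTU/hr


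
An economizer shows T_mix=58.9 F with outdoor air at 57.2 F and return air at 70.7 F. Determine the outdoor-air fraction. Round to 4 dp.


frac = (58.9 - 70.7) / (57.2 - 70.7) = 0.8741

0.8741


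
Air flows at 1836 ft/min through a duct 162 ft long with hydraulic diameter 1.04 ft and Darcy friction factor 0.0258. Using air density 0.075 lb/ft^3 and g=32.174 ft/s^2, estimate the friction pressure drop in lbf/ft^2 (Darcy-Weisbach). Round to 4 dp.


v_fps = 1836/60 = 30.6 ft/s
dp = 0.0258*(162/1.04)*0.075*30.6^2/(2*32.174) = 4.3860 lbf/ft^2

4.3860 lbf/ft^2


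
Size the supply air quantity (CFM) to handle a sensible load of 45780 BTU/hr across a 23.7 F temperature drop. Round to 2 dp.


CFM = 45780 / (1.08 * 23.7) = 1788.56

1788.56 CFM


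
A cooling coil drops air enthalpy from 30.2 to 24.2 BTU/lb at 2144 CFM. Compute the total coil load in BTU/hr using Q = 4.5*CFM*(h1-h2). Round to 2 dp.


Q = 4.5 * 2144 * (30.2 - 24.2) = 57888.00 BTU/hr

57888.00 BTU/hr


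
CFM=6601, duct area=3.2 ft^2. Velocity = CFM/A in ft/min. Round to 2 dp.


V = 6601 / 3.2 = 2062.81 ft/min

2062.81 ft/min


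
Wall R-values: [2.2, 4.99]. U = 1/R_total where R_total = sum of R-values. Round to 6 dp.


R_total = 2.2 + 4.99 = 7.19
U = 1/7.19 = 0.139082

0.139082


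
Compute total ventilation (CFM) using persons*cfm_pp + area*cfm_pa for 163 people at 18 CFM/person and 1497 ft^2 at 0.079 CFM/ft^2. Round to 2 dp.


Total = 163*18 + 1497*0.079 = 3052.26 CFM

3052.26 CFM


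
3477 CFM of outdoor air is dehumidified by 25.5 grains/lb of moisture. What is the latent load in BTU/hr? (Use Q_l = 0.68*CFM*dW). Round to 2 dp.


Q = 0.68 * 3477 * 25.5 = 60291.18 BTU/hr

60291.18 BTU/hr


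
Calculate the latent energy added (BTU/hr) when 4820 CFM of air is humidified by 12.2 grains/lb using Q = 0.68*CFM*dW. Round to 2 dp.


Q = 0.68 * 4820 * 12.2 = 39986.72 BTU/hr

39986.72 BTU/hr


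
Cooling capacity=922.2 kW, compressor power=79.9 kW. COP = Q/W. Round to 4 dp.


COP = 922.2 / 79.9 = 11.5419

11.5419


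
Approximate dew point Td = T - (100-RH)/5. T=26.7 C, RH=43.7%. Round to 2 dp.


Td = 26.7 - (100-43.7)/5 = 15.44 C

15.44 C


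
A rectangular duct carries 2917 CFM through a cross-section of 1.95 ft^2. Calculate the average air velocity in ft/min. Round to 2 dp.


V = 2917 / 1.95 = 1495.90 ft/min

1495.90 ft/min


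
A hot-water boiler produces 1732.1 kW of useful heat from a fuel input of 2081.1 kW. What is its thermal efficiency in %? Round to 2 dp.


eta = (1732.1/2081.1)*100 = 83.23 %

83.23 %


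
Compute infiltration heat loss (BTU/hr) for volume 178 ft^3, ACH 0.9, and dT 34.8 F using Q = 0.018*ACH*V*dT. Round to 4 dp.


Q = 0.018 * 0.9 * 178 * 34.8 = 100.3493 BTU/hr

100.3493 BTU/hr


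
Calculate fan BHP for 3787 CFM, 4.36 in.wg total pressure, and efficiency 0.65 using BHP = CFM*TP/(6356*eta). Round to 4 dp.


BHP = 3787 * 4.36 / (6356 * 0.65) = 3.9965 hp

3.9965 hp


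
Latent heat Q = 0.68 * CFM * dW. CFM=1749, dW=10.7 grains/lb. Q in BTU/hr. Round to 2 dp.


Q = 0.68 * 1749 * 10.7 = 12725.72 BTU/hr

12725.72 BTU/hr


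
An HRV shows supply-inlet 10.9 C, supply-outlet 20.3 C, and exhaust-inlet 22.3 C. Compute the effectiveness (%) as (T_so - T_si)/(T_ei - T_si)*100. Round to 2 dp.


eff = (20.3-10.9)/(22.3-10.9)*100 = 82.46 %

82.46 %


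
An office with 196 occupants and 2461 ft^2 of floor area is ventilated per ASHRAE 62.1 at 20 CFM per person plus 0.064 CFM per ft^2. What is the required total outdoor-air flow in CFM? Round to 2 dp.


Total = 196*20 + 2461*0.064 = 4077.50 CFM

4077.50 CFM


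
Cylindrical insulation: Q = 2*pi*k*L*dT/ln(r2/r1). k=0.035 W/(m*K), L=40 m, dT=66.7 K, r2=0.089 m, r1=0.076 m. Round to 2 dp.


Q = 2*pi*0.035*40*66.7/ln(0.089/0.076) = 3715.72 W

3715.72 W


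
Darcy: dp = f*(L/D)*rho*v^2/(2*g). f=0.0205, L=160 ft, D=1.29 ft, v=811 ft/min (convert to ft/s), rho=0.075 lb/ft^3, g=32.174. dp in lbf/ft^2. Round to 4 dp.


v_fps = 811/60 = 13.5167 ft/s
dp = 0.0205*(160/1.29)*0.075*13.5167^2/(2*32.174) = 0.5414 lbf/ft^2

0.5414 lbf/ft^2


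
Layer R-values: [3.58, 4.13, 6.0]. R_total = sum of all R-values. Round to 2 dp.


R_total = 3.58 + 4.13 + 6.0 = 13.71

13.71


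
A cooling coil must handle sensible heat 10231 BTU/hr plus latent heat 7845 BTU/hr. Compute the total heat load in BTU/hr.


Qt = 10231 + 7845 = 18076 BTU/hr

18076 BTU/hr


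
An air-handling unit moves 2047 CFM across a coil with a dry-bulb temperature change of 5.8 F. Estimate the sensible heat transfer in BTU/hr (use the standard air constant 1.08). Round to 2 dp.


Q = 1.08 * 2047 * 5.8 = 12822.41 BTU/hr

12822.41 BTU/hr


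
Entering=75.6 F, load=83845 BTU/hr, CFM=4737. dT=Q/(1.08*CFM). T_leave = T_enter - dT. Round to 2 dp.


dT = 83845/(1.08*4737) = 16.3889
T_leave = 75.6 - 16.3889 = 59.21 F

59.21 F


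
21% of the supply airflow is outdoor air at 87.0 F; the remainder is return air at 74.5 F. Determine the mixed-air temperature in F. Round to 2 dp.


T_mix = 0.21*87.0 + 0.79*74.5 = 77.13 F

77.13 F


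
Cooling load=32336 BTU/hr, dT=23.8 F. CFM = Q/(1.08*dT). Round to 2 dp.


CFM = 32336 / (1.08 * 23.8) = 1258.01

1258.01 CFM


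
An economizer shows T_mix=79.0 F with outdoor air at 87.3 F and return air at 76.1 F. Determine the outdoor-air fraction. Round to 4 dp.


frac = (79.0 - 76.1) / (87.3 - 76.1) = 0.2589

0.2589


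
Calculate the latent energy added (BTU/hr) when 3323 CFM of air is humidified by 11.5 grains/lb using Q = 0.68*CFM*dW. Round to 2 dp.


Q = 0.68 * 3323 * 11.5 = 25985.86 BTU/hr

25985.86 BTU/hr


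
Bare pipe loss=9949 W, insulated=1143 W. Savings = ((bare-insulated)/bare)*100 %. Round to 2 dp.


Savings = ((9949-1143)/9949)*100 = 88.51 %

88.51 %


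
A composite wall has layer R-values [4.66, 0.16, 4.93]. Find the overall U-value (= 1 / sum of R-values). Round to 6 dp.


R_total = 4.66 + 0.16 + 4.93 = 9.75
U = 1/9.75 = 0.102564

0.102564


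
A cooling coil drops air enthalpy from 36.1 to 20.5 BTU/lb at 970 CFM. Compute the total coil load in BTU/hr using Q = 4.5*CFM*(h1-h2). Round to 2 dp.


Q = 4.5 * 970 * (36.1 - 20.5) = 68094.00 BTU/hr

68094.00 BTU/hr


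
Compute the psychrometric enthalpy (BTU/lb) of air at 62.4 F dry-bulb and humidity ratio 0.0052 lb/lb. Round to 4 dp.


h = 0.24*62.4 + 0.0052*(1061+0.444*62.4) = 20.6373 BTU/lb

20.6373 BTU/lb


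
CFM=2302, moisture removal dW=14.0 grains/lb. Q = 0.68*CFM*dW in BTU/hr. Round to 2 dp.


Q = 0.68 * 2302 * 14.0 = 21915.04 BTU/hr

21915.04 BTU/hr


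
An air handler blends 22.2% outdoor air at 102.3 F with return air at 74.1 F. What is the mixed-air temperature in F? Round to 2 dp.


T_mix = 74.1 + (22.2/100)*(102.3-74.1) = 80.36 F

80.36 F


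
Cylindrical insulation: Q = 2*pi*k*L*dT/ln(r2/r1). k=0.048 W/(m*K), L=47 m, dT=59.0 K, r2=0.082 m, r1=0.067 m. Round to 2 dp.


Q = 2*pi*0.048*47*59.0/ln(0.082/0.067) = 4139.64 W

4139.64 W


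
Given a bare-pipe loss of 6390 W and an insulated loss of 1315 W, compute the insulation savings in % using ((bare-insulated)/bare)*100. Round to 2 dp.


Savings = ((6390-1315)/6390)*100 = 79.42 %

79.42 %


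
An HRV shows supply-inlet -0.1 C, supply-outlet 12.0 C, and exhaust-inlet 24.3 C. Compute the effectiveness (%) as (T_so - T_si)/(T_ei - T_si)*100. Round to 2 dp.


eff = (12.0-(-0.1))/(24.3-(-0.1))*100 = 49.59 %

49.59 %


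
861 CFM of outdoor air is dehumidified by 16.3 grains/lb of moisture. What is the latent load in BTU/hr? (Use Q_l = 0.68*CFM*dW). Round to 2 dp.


Q = 0.68 * 861 * 16.3 = 9543.32 BTU/hr

9543.32 BTU/hr


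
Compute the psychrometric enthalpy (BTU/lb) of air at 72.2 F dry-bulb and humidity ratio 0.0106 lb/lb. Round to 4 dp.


h = 0.24*72.2 + 0.0106*(1061+0.444*72.2) = 28.9144 BTU/lb

28.9144 BTU/lb


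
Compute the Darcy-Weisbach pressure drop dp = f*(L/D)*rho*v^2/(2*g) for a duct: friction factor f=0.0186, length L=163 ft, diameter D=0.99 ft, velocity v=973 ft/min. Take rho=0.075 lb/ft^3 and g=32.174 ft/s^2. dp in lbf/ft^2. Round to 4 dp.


v_fps = 973/60 = 16.2167 ft/s
dp = 0.0186*(163/0.99)*0.075*16.2167^2/(2*32.174) = 0.9387 lbf/ft^2

0.9387 lbf/ft^2


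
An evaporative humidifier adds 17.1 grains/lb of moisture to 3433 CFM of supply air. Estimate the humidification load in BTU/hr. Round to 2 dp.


Q = 0.68 * 3433 * 17.1 = 39918.92 BTU/hr

39918.92 BTU/hr


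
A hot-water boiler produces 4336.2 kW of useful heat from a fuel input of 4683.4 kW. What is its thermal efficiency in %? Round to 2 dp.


eta = (4336.2/4683.4)*100 = 92.59 %

92.59 %


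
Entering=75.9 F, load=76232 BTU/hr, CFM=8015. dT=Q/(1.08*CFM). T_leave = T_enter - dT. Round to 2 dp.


dT = 76232/(1.08*8015) = 8.8066
T_leave = 75.9 - 8.8066 = 67.09 F

67.09 F


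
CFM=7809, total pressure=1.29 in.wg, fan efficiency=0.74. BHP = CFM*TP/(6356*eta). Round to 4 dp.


BHP = 7809 * 1.29 / (6356 * 0.74) = 2.1418 hp

2.1418 hp


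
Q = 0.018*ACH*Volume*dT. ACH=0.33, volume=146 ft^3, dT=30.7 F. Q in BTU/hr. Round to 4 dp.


Q = 0.018 * 0.33 * 146 * 30.7 = 26.6243 BTU/hr

26.6243 BTU/hr


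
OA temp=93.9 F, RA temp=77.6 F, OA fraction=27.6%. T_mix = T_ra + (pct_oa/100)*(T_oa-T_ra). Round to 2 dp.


T_mix = 77.6 + (27.6/100)*(93.9-77.6) = 82.10 F

82.10 F


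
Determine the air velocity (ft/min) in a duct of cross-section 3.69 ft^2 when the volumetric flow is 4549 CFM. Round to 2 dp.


V = 4549 / 3.69 = 1232.79 ft/min

1232.79 ft/min


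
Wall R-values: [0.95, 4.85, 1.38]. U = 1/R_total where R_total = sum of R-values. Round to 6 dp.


R_total = 0.95 + 4.85 + 1.38 = 7.18
U = 1/7.18 = 0.139276

0.139276


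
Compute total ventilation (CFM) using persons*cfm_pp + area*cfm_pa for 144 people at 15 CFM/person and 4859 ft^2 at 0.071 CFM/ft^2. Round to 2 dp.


Total = 144*15 + 4859*0.071 = 2504.99 CFM

2504.99 CFM


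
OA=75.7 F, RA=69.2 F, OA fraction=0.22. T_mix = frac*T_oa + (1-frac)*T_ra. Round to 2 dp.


T_mix = 0.22*75.7 + 0.78*69.2 = 70.63 F

70.63 F


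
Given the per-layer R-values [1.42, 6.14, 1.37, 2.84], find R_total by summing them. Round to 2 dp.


R_total = 1.42 + 6.14 + 1.37 + 2.84 = 11.77

11.77


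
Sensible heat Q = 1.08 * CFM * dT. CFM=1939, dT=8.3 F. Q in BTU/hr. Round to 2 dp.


Q = 1.08 * 1939 * 8.3 = 17381.20 BTU/hr

17381.20 BTU/hr


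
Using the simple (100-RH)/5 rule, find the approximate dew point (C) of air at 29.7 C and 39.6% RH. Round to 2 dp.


Td = 29.7 - (100-39.6)/5 = 17.62 C

17.62 C


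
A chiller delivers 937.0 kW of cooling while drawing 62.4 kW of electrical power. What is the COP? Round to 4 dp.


COP = 937.0 / 62.4 = 15.0160

15.0160


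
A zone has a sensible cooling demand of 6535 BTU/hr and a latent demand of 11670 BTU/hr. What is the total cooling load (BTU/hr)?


Qt = 6535 + 11670 = 18205 BTU/hr

18205 BTU/hr


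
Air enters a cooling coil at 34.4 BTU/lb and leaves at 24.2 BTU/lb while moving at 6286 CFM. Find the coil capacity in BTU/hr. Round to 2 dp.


Q = 4.5 * 6286 * (34.4 - 24.2) = 288527.40 BTU/hr

288527.40 BTU/hr


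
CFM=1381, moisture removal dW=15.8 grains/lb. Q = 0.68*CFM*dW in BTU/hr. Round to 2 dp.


Q = 0.68 * 1381 * 15.8 = 14837.46 BTU/hr

14837.46 BTU/hr


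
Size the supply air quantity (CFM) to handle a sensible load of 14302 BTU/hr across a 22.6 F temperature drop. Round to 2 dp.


CFM = 14302 / (1.08 * 22.6) = 585.96

585.96 CFM


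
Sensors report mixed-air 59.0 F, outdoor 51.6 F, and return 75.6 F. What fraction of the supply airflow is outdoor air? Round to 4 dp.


frac = (59.0 - 75.6) / (51.6 - 75.6) = 0.6917

0.6917
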